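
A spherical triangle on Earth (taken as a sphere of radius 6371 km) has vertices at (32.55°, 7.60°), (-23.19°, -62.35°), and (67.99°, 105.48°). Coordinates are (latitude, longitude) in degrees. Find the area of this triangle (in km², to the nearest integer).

45912291 km²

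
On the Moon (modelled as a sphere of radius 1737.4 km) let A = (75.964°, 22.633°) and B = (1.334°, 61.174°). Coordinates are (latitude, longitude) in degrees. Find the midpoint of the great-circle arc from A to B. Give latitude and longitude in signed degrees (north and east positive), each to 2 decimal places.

Central angle δ = 1.3569 rad. Interpolating on the sphere with fraction f = 0.5:
P = [sin((1−f)δ)·A + sin(fδ)·B] / sin δ = 0.6422·A + 0.6422·B in Cartesian coordinates,
giving P = (0.4533, 0.6224, 0.6380), i.e. latitude 39.64°, longitude 53.93°.

39.64°, 53.93°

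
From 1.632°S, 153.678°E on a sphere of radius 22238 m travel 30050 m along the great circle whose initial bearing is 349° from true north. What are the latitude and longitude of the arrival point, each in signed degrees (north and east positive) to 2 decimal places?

72.08°, 116.43°

Angular distance δ = d/R = 30050/22238 = 1.35129 rad; initial bearing θ = 6.0912 rad.
sin φ₂ = sin φ₁ cos δ + cos φ₁ sin δ cos θ = (-0.0285)(0.2177) + (0.9996)(0.9760)(0.9816) = 0.9515, so φ₂ = 72.08°.
Δλ = atan2(sin θ sin δ cos φ₁, cos δ − sin φ₁ sin φ₂) = atan2(-0.1862, 0.2448) = -37.246°.
λ₂ = 153.678° − 37.246° = 116.43°.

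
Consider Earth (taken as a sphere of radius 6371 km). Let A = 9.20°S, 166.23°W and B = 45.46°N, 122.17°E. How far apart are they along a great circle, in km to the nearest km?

9340 km

In radians: φ₁ = -0.1606, φ₂ = 0.7934, Δλ = -71.600° = -1.2497 rad.
cos c = sin φ₁ sin φ₂ + cos φ₁ cos φ₂ cos Δλ = (-0.1599)(0.7128) + (0.9871)(0.7014)(0.3156) = 0.10459,
so c = arccos(0.10459) = 1.46601 rad.
Distance = R·c = 6371 × 1.4660 ≈ 9340 km.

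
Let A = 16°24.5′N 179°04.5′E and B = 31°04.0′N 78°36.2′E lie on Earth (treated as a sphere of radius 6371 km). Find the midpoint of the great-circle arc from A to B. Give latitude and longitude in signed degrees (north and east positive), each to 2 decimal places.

34.45°, 132.73°

The central angle between A and B is δ = 1.5744 rad.
With f = 0.5, the slerp weights are sin((1−f)δ)/sin δ = 0.7084 and sin(fδ)/sin δ = 0.7084.
Weighted sum of the unit vectors: (0.7084)·(-0.9591,0.0155,0.2825) + (0.7084)·(0.1693,0.8397,0.5160) = (-0.5595, 0.6058, 0.5656).
Converting back: φ = atan2(z, √(x²+y²)) = 34.45°, λ = atan2(y, x) = 132.73°.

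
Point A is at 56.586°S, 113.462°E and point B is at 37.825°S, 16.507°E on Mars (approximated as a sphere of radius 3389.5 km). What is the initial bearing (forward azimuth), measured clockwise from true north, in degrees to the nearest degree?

Δλ = -96.955° = -1.6922 rad.
y = sin Δλ · cos φ₂ = (-0.9926)(0.7899) = -0.7841
x = cos φ₁ sin φ₂ − sin φ₁ cos φ₂ cos Δλ = (0.5507)(-0.6133) − (-0.8347)(0.7899)(-0.1211) = -0.4175
θ = atan2(y, x) = -118.04°; adding 360° gives 242°.

242°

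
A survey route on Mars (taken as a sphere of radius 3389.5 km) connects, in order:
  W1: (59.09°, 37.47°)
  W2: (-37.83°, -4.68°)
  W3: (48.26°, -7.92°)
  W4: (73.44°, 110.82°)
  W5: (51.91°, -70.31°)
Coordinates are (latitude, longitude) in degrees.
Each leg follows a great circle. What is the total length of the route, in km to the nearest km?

Leg W1→W2: central angle 1.7982 rad, distance 6094.9 km.
Leg W2→W3: central angle 1.5034 rad, distance 5095.8 km.
Leg W3→W4: central angle 0.8970 rad, distance 3040.3 km.
Leg W4→W5: central angle 0.9538 rad, distance 3232.8 km.
Total: 6094.9 + 5095.8 + 3040.3 + 3232.8 ≈ 17464 km.

17464 km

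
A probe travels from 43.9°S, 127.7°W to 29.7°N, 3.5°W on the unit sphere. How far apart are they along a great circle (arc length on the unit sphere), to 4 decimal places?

2.3397

Let φ₁ = -0.7662 rad, φ₂ = 0.5184 rad, and Δλ = 2.1677 rad.
cos c = sin φ₁ sin φ₂ + cos φ₁ cos φ₂ cos Δλ = (-0.6934)(0.4955) + (0.7206)(0.8686)(-0.5621) = -0.69536,
so c = arccos(-0.69536) = 2.33971 rad.
On the unit sphere the arc length equals the central angle: 2.3397.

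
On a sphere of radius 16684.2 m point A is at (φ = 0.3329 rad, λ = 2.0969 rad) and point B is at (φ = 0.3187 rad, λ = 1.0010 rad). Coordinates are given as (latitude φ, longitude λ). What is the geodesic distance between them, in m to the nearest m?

With latitudes φ₁ = 19.074°, φ₂ = 18.260° and longitude difference Δλ = -62.790°:
cos c = sin φ₁ sin φ₂ + cos φ₁ cos φ₂ cos Δλ = (0.3268)(0.3133) + (0.9451)(0.9496)(0.4572) = 0.51277,
so c = arccos(0.51277) = 1.03238 rad.
Distance = R·c = 16684.2 × 1.0324 ≈ 17224 m.

17224 m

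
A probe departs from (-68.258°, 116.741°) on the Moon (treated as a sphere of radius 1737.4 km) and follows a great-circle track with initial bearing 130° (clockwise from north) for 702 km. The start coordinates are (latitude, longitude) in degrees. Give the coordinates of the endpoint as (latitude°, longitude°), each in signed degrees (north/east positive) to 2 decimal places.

Angular distance δ = d/R = 702/1737.4 = 0.40405 rad; initial bearing θ = 2.2689 rad.
sin φ₂ = sin φ₁ cos δ + cos φ₁ sin δ cos θ = (-0.9289)(0.9195) + (0.3704)(0.3931)(-0.6428) = -0.9477, so φ₂ = -71.38°.
Δλ = atan2(sin θ sin δ cos φ₁, cos δ − sin φ₁ sin φ₂) = atan2(0.1116, 0.0392) = 70.632°.
λ₂ = 116.741° + 70.632° = 187.37° → -172.63° after wrapping to (−180°, 180°].

-71.38°, -172.63°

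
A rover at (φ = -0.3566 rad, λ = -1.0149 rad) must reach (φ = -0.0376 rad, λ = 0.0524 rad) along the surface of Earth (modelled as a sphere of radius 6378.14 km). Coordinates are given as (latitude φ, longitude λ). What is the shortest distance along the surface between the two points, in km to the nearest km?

Let φ₁ = -0.3566 rad, φ₂ = -0.0376 rad, and Δλ = 1.0673 rad.
Haversine: a = sin²(Δφ/2) + cos φ₁ cos φ₂ sin²(Δλ/2) = 0.0252 + (0.9371)(0.9993)(0.2588) = 0.26753.
Central angle c = 2·arcsin(√a) = 1.08723 rad.
Distance = R·c = 6378.14 × 1.0872 ≈ 6935 km.

6935 km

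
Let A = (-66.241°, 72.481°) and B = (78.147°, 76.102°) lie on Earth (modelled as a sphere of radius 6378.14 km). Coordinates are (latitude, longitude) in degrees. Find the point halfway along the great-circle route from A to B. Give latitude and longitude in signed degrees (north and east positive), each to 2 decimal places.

The central angle between A and B is δ = 2.5203 rad.
With f = 0.5, the slerp weights are sin((1−f)δ)/sin δ = 1.6358 and sin(fδ)/sin δ = 1.6358.
Weighted sum of the unit vectors: (1.6358)·(0.1213,0.3842,-0.9152) + (1.6358)·(0.0493,0.1994,0.9787) = (0.2791, 0.9546, 0.1038).
Converting back: φ = atan2(z, √(x²+y²)) = 5.96°, λ = atan2(y, x) = 73.70°.

5.96°, 73.70°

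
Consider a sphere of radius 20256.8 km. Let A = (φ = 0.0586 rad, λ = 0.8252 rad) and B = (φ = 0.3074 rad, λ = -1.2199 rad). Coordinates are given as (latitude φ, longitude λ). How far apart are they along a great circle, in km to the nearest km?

40529 km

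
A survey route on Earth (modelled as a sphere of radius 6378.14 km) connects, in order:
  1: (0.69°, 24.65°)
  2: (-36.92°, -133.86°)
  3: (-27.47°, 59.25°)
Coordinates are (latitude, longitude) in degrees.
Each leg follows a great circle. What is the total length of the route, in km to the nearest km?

Leg 1→2: central angle 2.4205 rad, distance 15438.2 km.
Leg 2→3: central angle 1.9974 rad, distance 12739.5 km.
Total: 15438.2 + 12739.5 ≈ 28178 km.

28178 km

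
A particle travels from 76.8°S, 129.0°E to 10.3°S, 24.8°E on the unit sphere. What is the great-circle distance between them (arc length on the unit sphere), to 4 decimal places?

Let φ₁ = -1.3404 rad, φ₂ = -0.1798 rad, and Δλ = -1.8186 rad.
cos c = sin φ₁ sin φ₂ + cos φ₁ cos φ₂ cos Δλ = (-0.9736)(-0.1788) + (0.2284)(0.9839)(-0.2453) = 0.11896,
so c = arccos(0.11896) = 1.45155 rad.
On the unit sphere the arc length equals the central angle: 1.4515.

1.4515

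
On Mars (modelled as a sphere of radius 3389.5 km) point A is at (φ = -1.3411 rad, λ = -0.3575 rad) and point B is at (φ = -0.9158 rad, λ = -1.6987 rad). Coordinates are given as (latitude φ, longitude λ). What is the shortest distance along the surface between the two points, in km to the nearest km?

2160 km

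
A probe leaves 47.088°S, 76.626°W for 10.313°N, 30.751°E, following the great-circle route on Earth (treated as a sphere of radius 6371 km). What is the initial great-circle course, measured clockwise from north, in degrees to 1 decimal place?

95.7°

With φ₁ = -0.8218, φ₂ = 0.1800, Δλ = 1.8741 rad, the forward-azimuth formula gives
θ = atan2( sin Δλ cos φ₂ , cos φ₁ sin φ₂ − sin φ₁ cos φ₂ cos Δλ ) = atan2(0.9389, -0.0933) = 95.68°.
So the initial bearing is 95.7°.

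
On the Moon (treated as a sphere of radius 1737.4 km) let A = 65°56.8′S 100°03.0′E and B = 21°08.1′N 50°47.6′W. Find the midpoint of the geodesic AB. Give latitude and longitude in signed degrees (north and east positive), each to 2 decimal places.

-42.17°, -31.80°

The central angle between A and B is δ = 2.2933 rad.
With f = 0.5, the slerp weights are sin((1−f)δ)/sin δ = 1.2149 and sin(fδ)/sin δ = 1.2149.
Weighted sum of the unit vectors: (1.2149)·(-0.0711,0.4013,-0.9132) + (1.2149)·(0.5896,-0.7227,0.3606) = (0.6299, -0.3905, -0.6714).
Converting back: φ = atan2(z, √(x²+y²)) = -42.17°, λ = atan2(y, x) = -31.80°.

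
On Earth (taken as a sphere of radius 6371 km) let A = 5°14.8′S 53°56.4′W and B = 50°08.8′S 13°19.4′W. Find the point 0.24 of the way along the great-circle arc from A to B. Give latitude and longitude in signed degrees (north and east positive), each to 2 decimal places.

-16.88°, -46.91°

Central angle δ = 0.9829 rad. Interpolating on the sphere with fraction f = 0.24:
P = [sin((1−f)δ)·A + sin(fδ)·B] / sin δ = 0.8165·A + 0.2809·B in Cartesian coordinates,
giving P = (0.6538, -0.6988, -0.2903), i.e. latitude -16.88°, longitude -46.91°.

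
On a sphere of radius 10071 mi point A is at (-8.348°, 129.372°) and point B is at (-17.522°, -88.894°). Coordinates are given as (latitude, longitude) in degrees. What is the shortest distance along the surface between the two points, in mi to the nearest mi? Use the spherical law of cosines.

23587 mi

Let φ₁ = -0.1457 rad, φ₂ = -0.3058 rad, and Δλ = 2.4737 rad.
cos c = sin φ₁ sin φ₂ + cos φ₁ cos φ₂ cos Δλ = (-0.1452)(-0.3011) + (0.9894)(0.9536)(-0.7851) = -0.69707,
so c = arccos(-0.69707) = 2.34210 rad.
Distance = R·c = 10071 × 2.3421 ≈ 23587 mi.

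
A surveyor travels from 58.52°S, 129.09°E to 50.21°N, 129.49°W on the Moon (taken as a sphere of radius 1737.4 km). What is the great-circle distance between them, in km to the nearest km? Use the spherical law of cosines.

Let φ₁ = -1.0214 rad, φ₂ = 0.8763 rad, and Δλ = 1.7701 rad.
cos c = sin φ₁ sin φ₂ + cos φ₁ cos φ₂ cos Δλ = (-0.8528)(0.7684) + (0.5222)(0.6400)(-0.1980) = -0.72148,
so c = arccos(-0.72148) = 2.37673 rad.
Distance = R·c = 1737.4 × 2.3767 ≈ 4129 km.

4129 km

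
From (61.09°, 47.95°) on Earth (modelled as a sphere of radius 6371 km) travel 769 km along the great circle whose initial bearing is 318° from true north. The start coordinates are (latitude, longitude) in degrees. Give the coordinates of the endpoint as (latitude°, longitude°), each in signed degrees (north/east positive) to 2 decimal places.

Angular distance δ = d/R = 769/6371 = 0.12070 rad; initial bearing θ = 5.5501 rad.
sin φ₂ = sin φ₁ cos δ + cos φ₁ sin δ cos θ = (0.8754)(0.9927) + (0.4834)(0.1204)(0.7431) = 0.9123, so φ₂ = 65.82°.
Δλ = atan2(sin θ sin δ cos φ₁, cos δ − sin φ₁ sin φ₂) = atan2(-0.0390, 0.1941) = -11.345°.
λ₂ = 47.950° − 11.345° = 36.61°.

65.82°, 36.61°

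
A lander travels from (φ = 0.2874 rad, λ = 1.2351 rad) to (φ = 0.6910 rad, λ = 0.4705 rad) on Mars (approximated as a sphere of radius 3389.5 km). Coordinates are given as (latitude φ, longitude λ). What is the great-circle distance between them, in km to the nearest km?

In radians: φ₁ = 0.2874, φ₂ = 0.6910, Δλ = -43.808° = -0.7646 rad.
cos c = sin φ₁ sin φ₂ + cos φ₁ cos φ₂ cos Δλ = (0.2835)(0.6373) + (0.9590)(0.7706)(0.7217) = 0.71396,
so c = arccos(0.71396) = 0.77566 rad.
Distance = R·c = 3389.5 × 0.7757 ≈ 2629 km.

2629 km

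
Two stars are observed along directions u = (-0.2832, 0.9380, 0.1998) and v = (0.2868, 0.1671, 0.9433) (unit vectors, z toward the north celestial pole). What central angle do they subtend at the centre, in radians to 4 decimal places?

u·v = 0.2640; |u| = 1.0000, |v| = 1.0000.
cos θ = (u·v)/(|u||v|) = 0.2640, so θ = 1.3036 rad.

1.3036 rad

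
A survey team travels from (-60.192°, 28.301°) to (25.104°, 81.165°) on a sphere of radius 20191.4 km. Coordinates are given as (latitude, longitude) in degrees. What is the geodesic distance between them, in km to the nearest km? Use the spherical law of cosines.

33666 km

With latitudes φ₁ = -60.192°, φ₂ = 25.104° and longitude difference Δλ = 52.864°:
cos c = sin φ₁ sin φ₂ + cos φ₁ cos φ₂ cos Δλ = (-0.8677)(0.4243) + (0.4971)(0.9055)(0.6037) = -0.09638,
so c = arccos(-0.09638) = 1.66732 rad.
Distance = R·c = 20191.4 × 1.6673 ≈ 33666 km.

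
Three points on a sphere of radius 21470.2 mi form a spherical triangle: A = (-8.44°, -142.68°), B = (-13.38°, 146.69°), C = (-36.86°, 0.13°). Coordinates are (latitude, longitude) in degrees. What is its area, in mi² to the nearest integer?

1083439752 mi²

Side lengths (central angles): a = 2.1068, b = 2.1441, c = 1.2099 rad; semiperimeter s = 2.7304.
By l'Huilier's theorem, tan(E/4) = √[tan(s/2) tan((s−a)/2) tan((s−b)/2) tan((s−c)/2)], giving spherical excess E = 2.3504 rad.
Area = E·R² = 2.3504 × (21470.2)² ≈ 1083439752 mi².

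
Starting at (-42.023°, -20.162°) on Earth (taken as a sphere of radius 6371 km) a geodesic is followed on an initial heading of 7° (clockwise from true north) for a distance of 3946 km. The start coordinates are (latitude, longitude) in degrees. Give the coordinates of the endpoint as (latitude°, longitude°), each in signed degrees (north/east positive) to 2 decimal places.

Angular distance δ = d/R = 3946/6371 = 0.61937 rad; initial bearing θ = 0.1222 rad.
sin φ₂ = sin φ₁ cos δ + cos φ₁ sin δ cos θ = (-0.6694)(0.8142) + (0.7429)(0.5805)(0.9925) = -0.1170, so φ₂ = -6.72°.
Δλ = atan2(sin θ sin δ cos φ₁, cos δ − sin φ₁ sin φ₂) = atan2(0.0526, 0.7359) = 4.085°.
λ₂ = -20.162° + 4.085° = -16.08°.

-6.72°, -16.08°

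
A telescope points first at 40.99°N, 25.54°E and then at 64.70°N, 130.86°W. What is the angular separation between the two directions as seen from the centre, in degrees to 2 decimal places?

With latitudes φ₁ = 40.990°, φ₂ = 64.700° and longitude difference Δλ = -156.400°:
Haversine: a = sin²(Δφ/2) + cos φ₁ cos φ₂ sin²(Δλ/2) = 0.0422 + (0.7548)(0.4274)(0.9582) = 0.35129.
Central angle c = 2·arcsin(√a) = 1.26882 rad.
So the angular separation is 72.70°.

72.70°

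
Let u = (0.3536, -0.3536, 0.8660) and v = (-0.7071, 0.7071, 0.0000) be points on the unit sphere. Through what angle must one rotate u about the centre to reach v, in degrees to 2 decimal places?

u·v = -0.5001; |u| = 1.0000, |v| = 1.0000.
cos θ = (u·v)/(|u||v|) = -0.5001, so θ = 120.00°.

120.00°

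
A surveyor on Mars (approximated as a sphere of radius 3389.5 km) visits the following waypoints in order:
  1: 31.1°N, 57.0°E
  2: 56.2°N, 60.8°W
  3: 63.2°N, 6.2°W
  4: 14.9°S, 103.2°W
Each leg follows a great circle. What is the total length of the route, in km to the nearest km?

12539 km

Leg 1→2: central angle 1.3622 rad, distance 4617.2 km.
Leg 2→3: central angle 0.4799 rad, distance 1626.8 km.
Leg 3→4: central angle 1.8573 rad, distance 6295.4 km.
Total: 4617.2 + 1626.8 + 6295.4 ≈ 12539 km.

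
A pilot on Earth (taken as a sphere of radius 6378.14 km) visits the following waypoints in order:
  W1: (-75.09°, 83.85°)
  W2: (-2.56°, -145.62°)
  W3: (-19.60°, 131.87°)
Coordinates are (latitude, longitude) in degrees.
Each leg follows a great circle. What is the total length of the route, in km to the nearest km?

Leg W1→W2: central angle 1.6950 rad, distance 10810.9 km.
Leg W2→W3: central angle 1.4327 rad, distance 9137.9 km.
Total: 10810.9 + 9137.9 ≈ 19949 km.

19949 km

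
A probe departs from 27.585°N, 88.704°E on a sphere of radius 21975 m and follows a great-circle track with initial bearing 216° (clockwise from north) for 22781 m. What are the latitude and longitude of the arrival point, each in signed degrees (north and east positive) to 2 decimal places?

Angular distance δ = d/R = 22781/21975 = 1.03668 rad; initial bearing θ = 3.7699 rad.
sin φ₂ = sin φ₁ cos δ + cos φ₁ sin δ cos θ = (0.4631)(0.5091) + (0.8863)(0.8607)(-0.8090) = -0.3814, so φ₂ = -22.42°.
Δλ = atan2(sin θ sin δ cos φ₁, cos δ − sin φ₁ sin φ₂) = atan2(-0.4484, 0.6857) = -33.182°.
λ₂ = 88.704° − 33.182° = 55.52°.

-22.42°, 55.52°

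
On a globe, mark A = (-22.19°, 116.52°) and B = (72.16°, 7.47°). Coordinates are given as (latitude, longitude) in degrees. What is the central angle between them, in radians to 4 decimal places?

Let φ₁ = -0.3873 rad, φ₂ = 1.2594 rad, and Δλ = -1.9033 rad.
Haversine: a = sin²(Δφ/2) + cos φ₁ cos φ₂ sin²(Δλ/2) = 0.5379 + (0.9259)(0.3064)(0.6632) = 0.72605.
Central angle c = 2·arcsin(√a) = 2.03992 rad.
So the angular separation is 2.0399 rad.

2.0399 rad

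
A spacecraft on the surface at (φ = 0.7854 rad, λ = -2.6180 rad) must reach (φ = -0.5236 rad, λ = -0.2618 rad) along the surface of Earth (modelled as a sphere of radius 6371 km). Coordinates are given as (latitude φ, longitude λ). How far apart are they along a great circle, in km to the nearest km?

15775 km

Let φ₁ = 0.7854 rad, φ₂ = -0.5236 rad, and Δλ = 2.3562 rad.
cos c = sin φ₁ sin φ₂ + cos φ₁ cos φ₂ cos Δλ = (0.7071)(-0.5000) + (0.7071)(0.8660)(-0.7071) = -0.78657,
so c = arccos(-0.78657) = 2.47603 rad.
Distance = R·c = 6371 × 2.4760 ≈ 15775 km.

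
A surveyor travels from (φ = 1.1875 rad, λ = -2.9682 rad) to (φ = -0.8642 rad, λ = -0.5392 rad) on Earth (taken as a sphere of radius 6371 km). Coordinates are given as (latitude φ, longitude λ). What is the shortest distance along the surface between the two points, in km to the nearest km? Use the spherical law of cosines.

16986 km

Let φ₁ = 1.1875 rad, φ₂ = -0.8642 rad, and Δλ = 2.4290 rad.
cos c = sin φ₁ sin φ₂ + cos φ₁ cos φ₂ cos Δλ = (0.9274)(-0.7606) + (0.3740)(0.6492)(-0.7567) = -0.88911,
so c = arccos(-0.88911) = 2.66619 rad.
Distance = R·c = 6371 × 2.6662 ≈ 16986 km.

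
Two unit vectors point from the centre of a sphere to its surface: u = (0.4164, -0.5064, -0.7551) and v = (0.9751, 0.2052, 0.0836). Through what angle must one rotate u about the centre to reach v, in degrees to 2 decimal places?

u·v = 0.2390; |u| = 1.0000, |v| = 1.0000.
cos θ = (u·v)/(|u||v|) = 0.2390, so θ = 76.17°.

76.17°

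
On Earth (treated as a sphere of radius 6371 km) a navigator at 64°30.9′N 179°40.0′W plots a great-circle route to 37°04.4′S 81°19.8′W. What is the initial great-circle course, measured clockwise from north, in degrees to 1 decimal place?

101.1°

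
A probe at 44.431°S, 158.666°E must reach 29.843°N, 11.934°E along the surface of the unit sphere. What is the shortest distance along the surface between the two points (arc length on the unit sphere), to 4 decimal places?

2.6184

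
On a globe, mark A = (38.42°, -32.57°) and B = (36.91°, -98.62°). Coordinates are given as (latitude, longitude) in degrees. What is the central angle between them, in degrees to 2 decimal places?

Let φ₁ = 0.6706 rad, φ₂ = 0.6442 rad, and Δλ = -1.1528 rad.
cos c = sin φ₁ sin φ₂ + cos φ₁ cos φ₂ cos Δλ = (0.6214)(0.6006) + (0.7835)(0.7996)(0.4059) = 0.62750,
so c = arccos(0.62750) = 0.89246 rad.
So the angular separation is 51.13°.

51.13°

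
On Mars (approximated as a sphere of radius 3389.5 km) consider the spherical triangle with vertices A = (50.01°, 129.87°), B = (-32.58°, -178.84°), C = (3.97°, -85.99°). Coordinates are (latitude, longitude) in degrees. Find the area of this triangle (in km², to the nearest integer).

Side lengths (central angles): a = 1.6500, b = 2.0562, c = 1.6448 rad; semiperimeter s = 2.6754.
By l'Huilier's theorem, tan(E/4) = √[tan(s/2) tan((s−a)/2) tan((s−b)/2) tan((s−c)/2)], giving spherical excess E = 2.3210 rad.
Area = E·R² = 2.3210 × (3389.5)² ≈ 26665708 km².

26665708 km²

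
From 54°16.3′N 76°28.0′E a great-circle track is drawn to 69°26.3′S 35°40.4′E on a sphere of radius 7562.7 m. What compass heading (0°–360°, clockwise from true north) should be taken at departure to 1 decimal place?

Δλ = -40.793° = -0.7120 rad.
y = sin Δλ · cos φ₂ = (-0.6533)(0.3512) = -0.2295
x = cos φ₁ sin φ₂ − sin φ₁ cos φ₂ cos Δλ = (0.5839)(-0.9363) − (0.8118)(0.3512)(0.7571) = -0.7626
θ = atan2(y, x) = -163.25°; adding 360° gives 196.7°.

196.7°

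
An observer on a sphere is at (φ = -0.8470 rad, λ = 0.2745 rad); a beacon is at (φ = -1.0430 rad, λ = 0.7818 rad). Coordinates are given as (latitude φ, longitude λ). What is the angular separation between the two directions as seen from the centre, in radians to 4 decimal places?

0.3515 rad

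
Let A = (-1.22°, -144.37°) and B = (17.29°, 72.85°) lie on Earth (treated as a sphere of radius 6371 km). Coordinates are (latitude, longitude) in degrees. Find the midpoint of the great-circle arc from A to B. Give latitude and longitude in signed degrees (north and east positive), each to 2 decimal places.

Central angle δ = 2.4442 rad. Interpolating on the sphere with fraction f = 0.5:
P = [sin((1−f)δ)·A + sin(fδ)·B] / sin δ = 1.4633·A + 1.4633·B in Cartesian coordinates,
giving P = (-0.7771, 0.4828, 0.4037), i.e. latitude 23.81°, longitude 148.15°.

23.81°, 148.15°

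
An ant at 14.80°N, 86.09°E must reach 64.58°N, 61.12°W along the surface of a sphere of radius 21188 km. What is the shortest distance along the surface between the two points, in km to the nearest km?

35792 km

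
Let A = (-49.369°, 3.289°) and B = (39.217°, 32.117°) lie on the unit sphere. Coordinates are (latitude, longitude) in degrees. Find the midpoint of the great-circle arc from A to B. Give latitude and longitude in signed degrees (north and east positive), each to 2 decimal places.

-5.24°, 18.98°

Central angle δ = 1.6087 rad. Interpolating on the sphere with fraction f = 0.5:
P = [sin((1−f)δ)·A + sin(fδ)·B] / sin δ = 0.7209·A + 0.7209·B in Cartesian coordinates,
giving P = (0.9417, 0.3239, -0.0913), i.e. latitude -5.24°, longitude 18.98°.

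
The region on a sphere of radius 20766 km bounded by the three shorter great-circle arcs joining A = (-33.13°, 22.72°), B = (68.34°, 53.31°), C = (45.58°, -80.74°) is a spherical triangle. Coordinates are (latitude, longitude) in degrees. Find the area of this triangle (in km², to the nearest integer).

693966255 km²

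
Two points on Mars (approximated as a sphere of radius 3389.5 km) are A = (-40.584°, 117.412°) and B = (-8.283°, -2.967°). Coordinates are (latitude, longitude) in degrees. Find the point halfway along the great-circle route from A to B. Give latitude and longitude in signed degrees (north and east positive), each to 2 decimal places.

-41.69°, 44.29°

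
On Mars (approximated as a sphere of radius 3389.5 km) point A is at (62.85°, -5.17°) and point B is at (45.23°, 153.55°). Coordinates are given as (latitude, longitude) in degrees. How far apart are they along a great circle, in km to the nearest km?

4176 km

With latitudes φ₁ = 62.850°, φ₂ = 45.230° and longitude difference Δλ = 158.720°:
cos c = sin φ₁ sin φ₂ + cos φ₁ cos φ₂ cos Δλ = (0.8898)(0.7099) + (0.4563)(0.7043)(-0.9318) = 0.33226,
so c = arccos(0.33226) = 1.23210 rad.
Distance = R·c = 3389.5 × 1.2321 ≈ 4176 km.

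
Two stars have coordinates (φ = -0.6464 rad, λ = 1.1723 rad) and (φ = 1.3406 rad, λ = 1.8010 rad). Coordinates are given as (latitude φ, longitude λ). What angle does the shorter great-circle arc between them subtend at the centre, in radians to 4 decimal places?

2.0254 rad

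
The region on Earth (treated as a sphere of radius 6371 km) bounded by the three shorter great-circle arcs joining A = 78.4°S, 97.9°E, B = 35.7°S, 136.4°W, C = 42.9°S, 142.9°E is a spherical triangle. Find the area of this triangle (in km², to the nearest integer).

Side lengths (central angles): a = 1.0548, b = 0.6904, c = 1.0743 rad; semiperimeter s = 1.4098.
By l'Huilier's theorem, tan(E/4) = √[tan(s/2) tan((s−a)/2) tan((s−b)/2) tan((s−c)/2)], giving spherical excess E = 0.3930 rad.
Area = E·R² = 0.3930 × (6371)² ≈ 15951858 km².

15951858 km²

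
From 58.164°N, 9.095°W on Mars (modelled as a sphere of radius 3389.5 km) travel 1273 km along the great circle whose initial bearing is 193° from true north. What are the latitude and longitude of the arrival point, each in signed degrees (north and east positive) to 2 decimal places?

Angular distance δ = d/R = 1273/3389.5 = 0.37557 rad; initial bearing θ = 3.3685 rad.
sin φ₂ = sin φ₁ cos δ + cos φ₁ sin δ cos θ = (0.8496)(0.9303) + (0.5275)(0.3668)(-0.9744) = 0.6018, so φ₂ = 37.00°.
Δλ = atan2(sin θ sin δ cos φ₁, cos δ − sin φ₁ sin φ₂) = atan2(-0.0435, 0.4190) = -5.930°.
λ₂ = -9.095° − 5.930° = -15.03°.

37.00°, -15.03°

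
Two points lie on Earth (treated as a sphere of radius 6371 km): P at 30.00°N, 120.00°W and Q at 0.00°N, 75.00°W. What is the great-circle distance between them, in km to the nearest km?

Let φ₁ = 0.5236 rad, φ₂ = 0.0000 rad, and Δλ = 0.7854 rad.
Haversine: a = sin²(Δφ/2) + cos φ₁ cos φ₂ sin²(Δλ/2) = 0.0670 + (0.8660)(1.0000)(0.1464) = 0.19381.
Central angle c = 2·arcsin(√a) = 0.91174 rad.
Distance = R·c = 6371 × 0.9117 ≈ 5809 km.

5809 km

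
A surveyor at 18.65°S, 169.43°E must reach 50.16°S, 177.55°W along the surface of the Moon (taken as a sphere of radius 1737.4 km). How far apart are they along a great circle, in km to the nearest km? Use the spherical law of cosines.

1006 km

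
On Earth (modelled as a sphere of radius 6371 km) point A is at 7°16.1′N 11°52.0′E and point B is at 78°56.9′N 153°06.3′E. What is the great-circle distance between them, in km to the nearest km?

10161 km

Let φ₁ = 0.1269 rad, φ₂ = 1.3779 rad, and Δλ = 2.4651 rad.
Haversine: a = sin²(Δφ/2) + cos φ₁ cos φ₂ sin²(Δλ/2) = 0.3428 + (0.9920)(0.1917)(0.8899) = 0.51205.
Central angle c = 2·arcsin(√a) = 1.59490 rad.
Distance = R·c = 6371 × 1.5949 ≈ 10161 km.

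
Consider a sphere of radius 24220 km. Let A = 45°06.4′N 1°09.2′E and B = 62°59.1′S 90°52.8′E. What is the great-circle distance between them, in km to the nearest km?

54539 km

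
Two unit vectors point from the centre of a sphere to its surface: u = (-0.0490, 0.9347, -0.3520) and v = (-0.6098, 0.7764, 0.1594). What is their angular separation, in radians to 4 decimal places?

0.7962 rad

u·v = 0.6995; |u| = 1.0000, |v| = 1.0000.
cos θ = (u·v)/(|u||v|) = 0.6995, so θ = 0.7962 rad.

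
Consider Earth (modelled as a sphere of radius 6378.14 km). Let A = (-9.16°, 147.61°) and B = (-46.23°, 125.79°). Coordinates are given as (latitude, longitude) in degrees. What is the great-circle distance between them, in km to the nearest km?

In radians: φ₁ = -0.1599, φ₂ = -0.8069, Δλ = -21.820° = -0.3808 rad.
Haversine: a = sin²(Δφ/2) + cos φ₁ cos φ₂ sin²(Δλ/2) = 0.1011 + (0.9872)(0.6918)(0.0358) = 0.12551.
Central angle c = 2·arcsin(√a) = 0.72429 rad.
Distance = R·c = 6378.14 × 0.7243 ≈ 4620 km.

4620 km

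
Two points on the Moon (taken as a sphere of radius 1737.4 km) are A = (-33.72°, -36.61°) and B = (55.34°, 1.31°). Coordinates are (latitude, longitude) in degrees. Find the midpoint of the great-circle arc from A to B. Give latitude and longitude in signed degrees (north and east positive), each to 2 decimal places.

Central angle δ = 1.6544 rad. Interpolating on the sphere with fraction f = 0.5:
P = [sin((1−f)δ)·A + sin(fδ)·B] / sin δ = 0.7386·A + 0.7386·B in Cartesian coordinates,
giving P = (0.9131, -0.3568, 0.1975), i.e. latitude 11.39°, longitude -21.34°.

11.39°, -21.34°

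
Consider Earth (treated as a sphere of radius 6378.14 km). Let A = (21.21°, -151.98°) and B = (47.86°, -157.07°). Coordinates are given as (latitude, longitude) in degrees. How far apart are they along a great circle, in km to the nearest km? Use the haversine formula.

3002 km

In radians: φ₁ = 0.3702, φ₂ = 0.8353, Δλ = -5.090° = -0.0888 rad.
Haversine: a = sin²(Δφ/2) + cos φ₁ cos φ₂ sin²(Δλ/2) = 0.0531 + (0.9323)(0.6709)(0.0020) = 0.05435.
Central angle c = 2·arcsin(√a) = 0.47060 rad.
Distance = R·c = 6378.14 × 0.4706 ≈ 3002 km.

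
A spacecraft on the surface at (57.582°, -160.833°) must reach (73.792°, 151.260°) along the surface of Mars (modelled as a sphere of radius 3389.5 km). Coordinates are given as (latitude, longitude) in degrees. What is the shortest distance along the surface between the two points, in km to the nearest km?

1442 km

Let φ₁ = 1.0050 rad, φ₂ = 1.2879 rad, and Δλ = -0.8361 rad.
Haversine: a = sin²(Δφ/2) + cos φ₁ cos φ₂ sin²(Δλ/2) = 0.0199 + (0.5361)(0.2791)(0.1648) = 0.04454.
Central angle c = 2·arcsin(√a) = 0.42530 rad.
Distance = R·c = 3389.5 × 0.4253 ≈ 1442 km.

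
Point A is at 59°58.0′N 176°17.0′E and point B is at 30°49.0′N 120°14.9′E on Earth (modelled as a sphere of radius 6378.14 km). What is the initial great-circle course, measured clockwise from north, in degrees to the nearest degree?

Δλ = -56.035° = -0.9780 rad.
y = sin Δλ · cos φ₂ = (-0.8294)(0.8588) = -0.7123
x = cos φ₁ sin φ₂ − sin φ₁ cos φ₂ cos Δλ = (0.5005)(0.5123) − (0.8657)(0.8588)(0.5587) = -0.1590
θ = atan2(y, x) = -102.58°; adding 360° gives 257°.

257°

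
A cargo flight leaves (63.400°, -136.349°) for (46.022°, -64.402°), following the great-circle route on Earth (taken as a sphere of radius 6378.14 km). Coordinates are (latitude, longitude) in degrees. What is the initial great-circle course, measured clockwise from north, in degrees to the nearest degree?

Δλ = 71.947° = 1.2557 rad.
y = sin Δλ · cos φ₂ = (0.9508)(0.6944) = 0.6602
x = cos φ₁ sin φ₂ − sin φ₁ cos φ₂ cos Δλ = (0.4478)(0.7196) − (0.8942)(0.6944)(0.3099) = 0.1298
θ = atan2(y, x) = 78.88°, so the bearing is 79°.

79°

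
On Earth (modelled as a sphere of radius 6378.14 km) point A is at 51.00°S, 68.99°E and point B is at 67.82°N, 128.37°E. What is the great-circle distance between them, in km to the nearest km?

14112 km

With latitudes φ₁ = -51.000°, φ₂ = 67.820° and longitude difference Δλ = 59.380°:
cos c = sin φ₁ sin φ₂ + cos φ₁ cos φ₂ cos Δλ = (-0.7771)(0.9260) + (0.6293)(0.3775)(0.5093) = -0.59863,
so c = arccos(-0.59863) = 2.21259 rad.
Distance = R·c = 6378.14 × 2.2126 ≈ 14112 km.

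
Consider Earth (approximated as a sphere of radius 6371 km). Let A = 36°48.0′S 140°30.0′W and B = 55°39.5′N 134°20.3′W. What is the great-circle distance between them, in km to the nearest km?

Let φ₁ = -0.6423 rad, φ₂ = 0.9714 rad, and Δλ = 0.1075 rad.
cos c = sin φ₁ sin φ₂ + cos φ₁ cos φ₂ cos Δλ = (-0.5990)(0.8257) + (0.8007)(0.5641)(0.9942) = -0.04550,
so c = arccos(-0.04550) = 1.61631 rad.
Distance = R·c = 6371 × 1.6163 ≈ 10298 km.

10298 km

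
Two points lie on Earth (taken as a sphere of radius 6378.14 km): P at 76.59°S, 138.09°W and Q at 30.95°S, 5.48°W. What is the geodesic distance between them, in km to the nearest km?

With latitudes φ₁ = -76.590°, φ₂ = -30.950° and longitude difference Δλ = 132.610°:
cos c = sin φ₁ sin φ₂ + cos φ₁ cos φ₂ cos Δλ = (-0.9727)(-0.5143) + (0.2319)(0.8576)(-0.6770) = 0.36561,
so c = arccos(0.36561) = 1.19650 rad.
Distance = R·c = 6378.14 × 1.1965 ≈ 7631 km.

7631 km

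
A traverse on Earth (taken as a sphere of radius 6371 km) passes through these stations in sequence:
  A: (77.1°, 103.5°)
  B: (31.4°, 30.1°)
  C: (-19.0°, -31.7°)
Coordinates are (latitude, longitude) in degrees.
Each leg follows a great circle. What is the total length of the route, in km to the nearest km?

14851 km

Leg A→B: central angle 0.9736 rad, distance 6203.0 km.
Leg B→C: central angle 1.3574 rad, distance 8648.2 km.
Total: 6203.0 + 8648.2 ≈ 14851 km.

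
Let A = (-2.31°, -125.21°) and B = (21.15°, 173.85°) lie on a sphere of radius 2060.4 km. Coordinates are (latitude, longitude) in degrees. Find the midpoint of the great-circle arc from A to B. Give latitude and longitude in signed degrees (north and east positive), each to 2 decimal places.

Central angle δ = 1.1173 rad. Interpolating on the sphere with fraction f = 0.5:
P = [sin((1−f)δ)·A + sin(fδ)·B] / sin δ = 0.5896·A + 0.5896·B in Cartesian coordinates,
giving P = (-0.8865, -0.4225, 0.1890), i.e. latitude 10.89°, longitude -154.52°.

10.89°, -154.52°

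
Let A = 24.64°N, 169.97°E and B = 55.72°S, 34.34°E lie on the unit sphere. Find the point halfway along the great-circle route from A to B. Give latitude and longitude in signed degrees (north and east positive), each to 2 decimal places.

-32.55°, 132.09°

The central angle between A and B is δ = 2.3609 rad.
With f = 0.5, the slerp weights are sin((1−f)δ)/sin δ = 1.3141 and sin(fδ)/sin δ = 1.3141.
Weighted sum of the unit vectors: (1.3141)·(-0.8951,0.1583,0.4169) + (1.3141)·(0.4651,0.3177,-0.8263) = (-0.5650, 0.6256, -0.5380).
Converting back: φ = atan2(z, √(x²+y²)) = -32.55°, λ = atan2(y, x) = 132.09°.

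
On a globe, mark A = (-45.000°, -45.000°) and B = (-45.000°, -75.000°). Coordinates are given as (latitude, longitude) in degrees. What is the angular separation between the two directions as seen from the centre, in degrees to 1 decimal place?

21.1°

In radians: φ₁ = -0.7854, φ₂ = -0.7854, Δλ = -30.000° = -0.5236 rad.
cos c = sin φ₁ sin φ₂ + cos φ₁ cos φ₂ cos Δλ = (-0.7071)(-0.7071) + (0.7071)(0.7071)(0.8660) = 0.93301,
so c = arccos(0.93301) = 0.36810 rad.
So the angular separation is 21.1°.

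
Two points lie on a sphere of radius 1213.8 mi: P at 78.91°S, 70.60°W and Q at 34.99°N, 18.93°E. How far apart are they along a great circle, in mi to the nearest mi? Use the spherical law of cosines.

2630 mi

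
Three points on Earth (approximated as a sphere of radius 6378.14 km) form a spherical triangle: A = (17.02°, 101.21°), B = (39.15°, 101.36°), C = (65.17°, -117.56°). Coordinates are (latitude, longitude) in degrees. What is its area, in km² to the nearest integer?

3591125 km²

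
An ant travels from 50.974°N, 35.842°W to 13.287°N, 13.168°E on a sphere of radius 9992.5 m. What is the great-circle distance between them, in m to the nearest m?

9507 m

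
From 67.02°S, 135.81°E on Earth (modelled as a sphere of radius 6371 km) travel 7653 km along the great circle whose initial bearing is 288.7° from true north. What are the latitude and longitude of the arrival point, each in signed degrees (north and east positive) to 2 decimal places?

Angular distance δ = d/R = 7653/6371 = 1.20122 rad; initial bearing θ = 5.0388 rad.
sin φ₂ = sin φ₁ cos δ + cos φ₁ sin δ cos θ = (-0.9206)(0.3612) + (0.3904)(0.9325)(0.3206) = -0.2158, so φ₂ = -12.46°.
Δλ = atan2(sin θ sin δ cos φ₁, cos δ − sin φ₁ sin φ₂) = atan2(-0.3448, 0.1625) = -64.766°.
λ₂ = 135.810° − 64.766° = 71.04°.

-12.46°, 71.04°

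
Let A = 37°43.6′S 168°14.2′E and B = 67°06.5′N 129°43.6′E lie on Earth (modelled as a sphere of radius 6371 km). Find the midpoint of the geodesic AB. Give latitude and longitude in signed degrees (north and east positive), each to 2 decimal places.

The central angle between A and B is δ = 1.8996 rad.
With f = 0.5, the slerp weights are sin((1−f)δ)/sin δ = 0.8594 and sin(fδ)/sin δ = 0.8594.
Weighted sum of the unit vectors: (0.8594)·(-0.7743,0.1612,-0.6119) + (0.8594)·(-0.2486,0.2992,0.9212) = (-0.8791, 0.3957, 0.2658).
Converting back: φ = atan2(z, √(x²+y²)) = 15.42°, λ = atan2(y, x) = 155.77°.

15.42°, 155.77°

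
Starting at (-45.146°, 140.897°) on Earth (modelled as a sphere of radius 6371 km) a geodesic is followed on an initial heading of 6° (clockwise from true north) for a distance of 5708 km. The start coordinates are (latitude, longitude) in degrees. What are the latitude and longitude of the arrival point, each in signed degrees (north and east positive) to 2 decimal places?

6.01°, 145.60°

Angular distance δ = d/R = 5708/6371 = 0.89593 rad; initial bearing θ = 0.1047 rad.
sin φ₂ = sin φ₁ cos δ + cos φ₁ sin δ cos θ = (-0.7089)(0.6248) + (0.7053)(0.7808)(0.9945) = 0.1048, so φ₂ = 6.01°.
Δλ = atan2(sin θ sin δ cos φ₁, cos δ − sin φ₁ sin φ₂) = atan2(0.0576, 0.6991) = 4.707°.
λ₂ = 140.897° + 4.707° = 145.60°.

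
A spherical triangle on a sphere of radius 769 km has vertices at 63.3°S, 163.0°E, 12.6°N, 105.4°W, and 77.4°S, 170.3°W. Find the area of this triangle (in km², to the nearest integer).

190753 km²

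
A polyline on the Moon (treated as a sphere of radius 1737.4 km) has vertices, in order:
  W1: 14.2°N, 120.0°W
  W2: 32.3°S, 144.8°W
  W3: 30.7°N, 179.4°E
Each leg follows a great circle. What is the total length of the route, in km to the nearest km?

Leg W1→W2: central angle 0.9112 rad, distance 1583.1 km.
Leg W2→W3: central angle 1.2486 rad, distance 2169.3 km.
Total: 1583.1 + 2169.3 ≈ 3752 km.

3752 km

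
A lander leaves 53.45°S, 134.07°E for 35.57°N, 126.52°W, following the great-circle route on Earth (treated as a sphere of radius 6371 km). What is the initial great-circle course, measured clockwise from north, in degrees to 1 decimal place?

73.4°

With φ₁ = -0.9329, φ₂ = 0.6208, Δλ = 1.7350 rad, the forward-azimuth formula gives
θ = atan2( sin Δλ cos φ₂ , cos φ₁ sin φ₂ − sin φ₁ cos φ₂ cos Δλ ) = atan2(0.8025, 0.2396) = 73.38°.
So the initial bearing is 73.4°.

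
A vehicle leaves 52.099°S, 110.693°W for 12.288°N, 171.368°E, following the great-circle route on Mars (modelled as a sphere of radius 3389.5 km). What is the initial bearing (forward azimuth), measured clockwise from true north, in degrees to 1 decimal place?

Δλ = -77.939° = -1.3603 rad.
y = sin Δλ · cos φ₂ = (-0.9779)(0.9771) = -0.9555
x = cos φ₁ sin φ₂ − sin φ₁ cos φ₂ cos Δλ = (0.6143)(0.2128) − (-0.7891)(0.9771)(0.2090) = 0.2918
θ = atan2(y, x) = -73.02°; adding 360° gives 287.0°.

287.0°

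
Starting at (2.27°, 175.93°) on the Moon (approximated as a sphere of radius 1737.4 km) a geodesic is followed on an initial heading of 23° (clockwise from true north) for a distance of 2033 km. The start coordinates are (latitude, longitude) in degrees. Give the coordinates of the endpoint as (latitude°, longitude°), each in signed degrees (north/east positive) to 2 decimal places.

59.59°, -138.78°

Angular distance δ = d/R = 2033/1737.4 = 1.17014 rad; initial bearing θ = 0.4014 rad.
sin φ₂ = sin φ₁ cos δ + cos φ₁ sin δ cos θ = (0.0396)(0.3900) + (0.9992)(0.9208)(0.9205) = 0.8624, so φ₂ = 59.59°.
Δλ = atan2(sin θ sin δ cos φ₁, cos δ − sin φ₁ sin φ₂) = atan2(0.3595, 0.3559) = 45.291°.
λ₂ = 175.930° + 45.291° = 221.22° → -138.78° after wrapping to (−180°, 180°].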